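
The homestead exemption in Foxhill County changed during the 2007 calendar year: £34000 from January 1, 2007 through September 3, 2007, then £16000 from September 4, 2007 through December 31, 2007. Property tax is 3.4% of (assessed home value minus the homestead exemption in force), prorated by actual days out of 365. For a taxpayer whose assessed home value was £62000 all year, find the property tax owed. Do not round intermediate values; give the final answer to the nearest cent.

£1151.53

January 1 – September 3, 2007: 246 days, exemption £34000 → (£62000 − £34000) × 3.4% × 246/365 = £641.6219
September 4 – December 31, 2007: 119 days, exemption £16000 → (£62000 − £16000) × 3.4% × 119/365 = £509.9068
Total = £1151.5288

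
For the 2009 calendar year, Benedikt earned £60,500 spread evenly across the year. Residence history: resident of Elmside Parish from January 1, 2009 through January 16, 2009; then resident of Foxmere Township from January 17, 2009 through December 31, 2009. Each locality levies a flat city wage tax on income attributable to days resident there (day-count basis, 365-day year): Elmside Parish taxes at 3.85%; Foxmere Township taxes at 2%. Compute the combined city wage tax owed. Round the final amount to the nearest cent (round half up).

£1,259.06

Elmside Parish, January 1 – January 16, 2009: 16 days → £60,500 × 3.85% × 16/365 = £102.1041
Foxmere Township, January 17 – December 31, 2009: 349 days → £60,500 × 2% × 349/365 = £1,156.9589
Total = £1,259.0630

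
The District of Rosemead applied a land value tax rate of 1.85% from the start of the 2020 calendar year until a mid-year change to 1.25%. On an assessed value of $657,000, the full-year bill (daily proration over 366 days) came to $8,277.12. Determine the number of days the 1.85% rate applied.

6 days

Let d = days at the first rate; then 366 − d days at the second rate.
$657,000 × [1.85%·d + 1.25%·(366−d)] / 366 = $8,277.12
Solving gives d = 6, so the new rate took effect on January 7, 2020.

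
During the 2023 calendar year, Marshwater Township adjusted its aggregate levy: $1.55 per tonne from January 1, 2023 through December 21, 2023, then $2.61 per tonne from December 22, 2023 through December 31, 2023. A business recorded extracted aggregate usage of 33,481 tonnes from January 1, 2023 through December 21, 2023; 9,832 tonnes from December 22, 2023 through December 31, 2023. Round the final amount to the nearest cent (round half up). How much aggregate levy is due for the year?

January 1 – December 21, 2023: 33,481 tonnes at $1.55/tonne → $51895.55
December 22 – December 31, 2023: 9,832 tonnes at $2.61/tonne → $25661.52

$77557.07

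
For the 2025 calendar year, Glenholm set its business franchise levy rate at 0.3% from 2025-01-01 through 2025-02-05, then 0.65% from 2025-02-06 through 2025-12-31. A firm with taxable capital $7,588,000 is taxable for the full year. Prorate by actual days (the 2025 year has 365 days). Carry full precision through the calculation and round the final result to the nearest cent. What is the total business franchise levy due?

$46,702.58

2025-01-01 to 2025-02-05: 36 days at 0.3% → $7,588,000 × 0.3% × 36/365 = $2,245.2164
2025-02-06 to 2025-12-31: 329 days at 0.65% → $7,588,000 × 0.65% × 329/365 = $44,457.3644
Total = $46,702.5808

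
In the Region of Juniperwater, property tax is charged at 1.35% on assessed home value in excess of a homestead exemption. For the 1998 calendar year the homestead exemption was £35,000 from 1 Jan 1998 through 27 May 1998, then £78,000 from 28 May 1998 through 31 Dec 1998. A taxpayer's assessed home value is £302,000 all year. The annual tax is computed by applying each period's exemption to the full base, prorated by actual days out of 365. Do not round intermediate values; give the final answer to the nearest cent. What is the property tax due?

£3,257.79

1 Jan – 27 May 1998: 147 days, exemption £35,000 → (£302,000 − £35,000) × 1.35% × 147/365 = £1,451.6753
28 May – 31 Dec 1998: 218 days, exemption £78,000 → (£302,000 − £78,000) × 1.35% × 218/365 = £1,806.1151
Total = £3,257.7904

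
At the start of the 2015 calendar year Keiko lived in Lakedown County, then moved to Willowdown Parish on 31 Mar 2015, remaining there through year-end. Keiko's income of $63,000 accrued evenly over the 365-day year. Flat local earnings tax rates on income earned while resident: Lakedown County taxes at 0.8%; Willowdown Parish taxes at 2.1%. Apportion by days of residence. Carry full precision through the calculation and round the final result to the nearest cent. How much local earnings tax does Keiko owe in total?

$1,123.30

Lakedown County, 1 Jan – 30 Mar 2015: 89 days → $63,000 × 0.8% × 89/365 = $122.8932
Willowdown Parish, 31 Mar – 31 Dec 2015: 276 days → $63,000 × 2.1% × 276/365 = $1,000.4055
Total = $1,123.2986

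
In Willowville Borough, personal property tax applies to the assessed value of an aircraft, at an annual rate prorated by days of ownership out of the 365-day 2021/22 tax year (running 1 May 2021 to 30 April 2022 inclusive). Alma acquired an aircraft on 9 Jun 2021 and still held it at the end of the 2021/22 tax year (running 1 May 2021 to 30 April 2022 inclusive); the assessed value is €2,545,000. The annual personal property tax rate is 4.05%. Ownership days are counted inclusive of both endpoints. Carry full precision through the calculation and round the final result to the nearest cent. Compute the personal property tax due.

Days held (9 Jun 2021 – 30 Apr 2022): 326 out of 365
Tax = €2,545,000 × 4.05% × 326/365 = €92,059.2740

€92,059.27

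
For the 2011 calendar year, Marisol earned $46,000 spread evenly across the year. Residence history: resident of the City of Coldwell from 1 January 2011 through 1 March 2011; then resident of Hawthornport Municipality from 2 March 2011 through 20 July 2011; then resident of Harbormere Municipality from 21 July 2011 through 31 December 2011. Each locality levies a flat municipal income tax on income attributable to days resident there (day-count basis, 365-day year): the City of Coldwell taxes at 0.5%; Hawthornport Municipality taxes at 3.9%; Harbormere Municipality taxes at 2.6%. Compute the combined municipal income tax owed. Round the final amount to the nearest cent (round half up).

$1,268.21

The City of Coldwell, 1 January – 1 March 2011: 60 days → $46,000 × 0.5% × 60/365 = $37.8082
Hawthornport Municipality, 2 March – 20 July 2011: 141 days → $46,000 × 3.9% × 141/365 = $693.0247
Harbormere Municipality, 21 July – 31 December 2011: 164 days → $46,000 × 2.6% × 164/365 = $537.3808
Total = $1,268.2137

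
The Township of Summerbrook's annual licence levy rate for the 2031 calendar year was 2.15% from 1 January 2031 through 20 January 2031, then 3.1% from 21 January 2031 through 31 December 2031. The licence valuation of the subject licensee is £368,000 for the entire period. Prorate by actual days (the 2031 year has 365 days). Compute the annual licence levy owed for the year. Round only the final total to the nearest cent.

£11,216.44

1 January – 20 January 2031: 20 days at 2.15% → £368,000 × 2.15% × 20/365 = £433.5342
21 January – 31 December 2031: 345 days at 3.1% → £368,000 × 3.1% × 345/365 = £10,782.9041
Total = £11,216.4384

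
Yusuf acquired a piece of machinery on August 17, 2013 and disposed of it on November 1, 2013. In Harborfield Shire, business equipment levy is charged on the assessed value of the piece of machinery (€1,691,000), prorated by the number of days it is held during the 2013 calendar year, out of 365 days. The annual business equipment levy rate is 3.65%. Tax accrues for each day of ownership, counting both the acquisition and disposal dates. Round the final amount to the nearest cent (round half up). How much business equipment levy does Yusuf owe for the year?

€13,020.70

Days held (August 17 – November 1, 2013): 77 out of 365
Tax = €1,691,000 × 3.65% × 77/365 = €13,020.7000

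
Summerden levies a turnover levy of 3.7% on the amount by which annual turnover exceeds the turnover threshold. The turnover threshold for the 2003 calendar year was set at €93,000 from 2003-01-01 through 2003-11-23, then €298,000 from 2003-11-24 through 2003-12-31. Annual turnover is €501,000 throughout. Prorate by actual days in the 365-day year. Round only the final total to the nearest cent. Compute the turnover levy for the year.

2003-01-01 to 2003-11-23: 327 days, exemption €93,000 → (€501,000 − €93,000) × 3.7% × 327/365 = €13,524.3616
2003-11-24 to 2003-12-31: 38 days, exemption €298,000 → (€501,000 − €298,000) × 3.7% × 38/365 = €781.9671
Total = €14,306.3288

€14,306.33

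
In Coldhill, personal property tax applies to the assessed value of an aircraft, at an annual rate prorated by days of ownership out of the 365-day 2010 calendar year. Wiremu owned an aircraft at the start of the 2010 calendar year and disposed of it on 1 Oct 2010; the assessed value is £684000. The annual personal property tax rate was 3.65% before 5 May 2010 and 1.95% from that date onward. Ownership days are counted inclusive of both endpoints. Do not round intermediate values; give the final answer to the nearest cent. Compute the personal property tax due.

£13962.97

1 Jan – 4 May 2010: 124 days at 3.65% → £684000 × 3.65% × 124/365 = £8481.6000
5 May – 1 Oct 2010: 150 days at 1.95% → £684000 × 1.95% × 150/365 = £5481.3699
Total = £13962.9699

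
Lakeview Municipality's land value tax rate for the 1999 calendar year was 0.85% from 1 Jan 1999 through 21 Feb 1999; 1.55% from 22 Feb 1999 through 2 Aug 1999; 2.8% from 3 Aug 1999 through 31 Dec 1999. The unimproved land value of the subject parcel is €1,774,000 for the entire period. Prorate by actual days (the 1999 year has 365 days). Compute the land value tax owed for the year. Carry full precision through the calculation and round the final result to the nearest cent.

€34,901.63

1 Jan – 21 Feb 1999: 52 days at 0.85% → €1,774,000 × 0.85% × 52/365 = €2,148.2411
22 Feb – 2 Aug 1999: 162 days at 1.55% → €1,774,000 × 1.55% × 162/365 = €12,204.1479
3 Aug – 31 Dec 1999: 151 days at 2.8% → €1,774,000 × 2.8% × 151/365 = €20,549.2384
Total = €34,901.6274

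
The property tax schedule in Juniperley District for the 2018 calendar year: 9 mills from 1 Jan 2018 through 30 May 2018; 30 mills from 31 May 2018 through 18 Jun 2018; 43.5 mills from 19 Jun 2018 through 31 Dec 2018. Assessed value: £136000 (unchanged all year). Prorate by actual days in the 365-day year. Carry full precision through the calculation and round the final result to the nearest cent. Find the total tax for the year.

1 Jan – 30 May 2018: 150 days at 9 mills → £136000 × 0.9% × 150/365 = £503.0137
31 May – 18 Jun 2018: 19 days at 30 mills → £136000 × 3% × 19/365 = £212.3836
19 Jun – 31 Dec 2018: 196 days at 43.5 mills → £136000 × 4.35% × 196/365 = £3176.8110
Total = £3892.2082

£3892.21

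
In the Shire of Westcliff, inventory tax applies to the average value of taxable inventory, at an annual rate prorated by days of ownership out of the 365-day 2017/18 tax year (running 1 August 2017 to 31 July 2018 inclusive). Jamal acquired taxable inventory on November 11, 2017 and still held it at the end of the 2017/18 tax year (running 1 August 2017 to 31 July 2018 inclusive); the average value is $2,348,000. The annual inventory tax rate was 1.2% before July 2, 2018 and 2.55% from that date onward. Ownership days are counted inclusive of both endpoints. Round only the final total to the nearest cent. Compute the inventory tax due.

$22,907.47

November 11, 2017 – July 1, 2018: 233 days at 1.2% → $2,348,000 × 1.2% × 233/365 = $17,986.3233
July 2 – July 31, 2018: 30 days at 2.55% → $2,348,000 × 2.55% × 30/365 = $4,921.1507
Total = $22,907.4740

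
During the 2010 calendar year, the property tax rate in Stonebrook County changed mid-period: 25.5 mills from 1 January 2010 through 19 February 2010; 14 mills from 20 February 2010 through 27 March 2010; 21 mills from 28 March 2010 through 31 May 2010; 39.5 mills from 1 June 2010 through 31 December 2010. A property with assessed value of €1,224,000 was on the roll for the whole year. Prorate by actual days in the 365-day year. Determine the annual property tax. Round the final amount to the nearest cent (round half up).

1 January – 19 February 2010: 50 days at 25.5 mills → €1,224,000 × 2.55% × 50/365 = €4,275.6164
20 February – 27 March 2010: 36 days at 14 mills → €1,224,000 × 1.4% × 36/365 = €1,690.1260
28 March – 31 May 2010: 65 days at 21 mills → €1,224,000 × 2.1% × 65/365 = €4,577.4247
1 June – 31 December 2010: 214 days at 39.5 mills → €1,224,000 × 3.95% × 214/365 = €28,346.4986
Total = €38,889.6658

€38,889.67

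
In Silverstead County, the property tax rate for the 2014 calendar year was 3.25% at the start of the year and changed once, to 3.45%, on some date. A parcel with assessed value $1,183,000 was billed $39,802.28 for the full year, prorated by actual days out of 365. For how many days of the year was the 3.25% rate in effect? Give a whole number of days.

Let d = days at the first rate; then 365 − d days at the second rate.
$1,183,000 × [3.25%·d + 3.45%·(365−d)] / 365 = $39,802.28
Solving gives d = 156, so the new rate took effect on 6 Jun 2014.

156 days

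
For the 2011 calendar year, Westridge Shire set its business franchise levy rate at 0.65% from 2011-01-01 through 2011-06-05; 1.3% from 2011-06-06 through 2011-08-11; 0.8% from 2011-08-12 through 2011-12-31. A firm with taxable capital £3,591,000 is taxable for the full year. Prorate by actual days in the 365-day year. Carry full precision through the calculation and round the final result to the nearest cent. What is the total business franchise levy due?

£29,721.67

2011-01-01 to 2011-06-05: 156 days at 0.65% → £3,591,000 × 0.65% × 156/365 = £9,976.0932
2011-06-06 to 2011-08-11: 67 days at 1.3% → £3,591,000 × 1.3% × 67/365 = £8,569.2082
2011-08-12 to 2011-12-31: 142 days at 0.8% → £3,591,000 × 0.8% × 142/365 = £11,176.3726
Total = £29,721.6740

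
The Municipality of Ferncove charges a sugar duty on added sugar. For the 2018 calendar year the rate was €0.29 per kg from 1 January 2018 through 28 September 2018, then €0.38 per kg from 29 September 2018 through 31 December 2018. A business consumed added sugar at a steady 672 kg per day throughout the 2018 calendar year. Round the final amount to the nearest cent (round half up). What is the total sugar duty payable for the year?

€76816.32

1 January – 28 September 2018: 271 days × 672 kg/day = 182,112 kg at €0.29/kg → €52812.48
29 September – 31 December 2018: 94 days × 672 kg/day = 63,168 kg at €0.38/kg → €24003.84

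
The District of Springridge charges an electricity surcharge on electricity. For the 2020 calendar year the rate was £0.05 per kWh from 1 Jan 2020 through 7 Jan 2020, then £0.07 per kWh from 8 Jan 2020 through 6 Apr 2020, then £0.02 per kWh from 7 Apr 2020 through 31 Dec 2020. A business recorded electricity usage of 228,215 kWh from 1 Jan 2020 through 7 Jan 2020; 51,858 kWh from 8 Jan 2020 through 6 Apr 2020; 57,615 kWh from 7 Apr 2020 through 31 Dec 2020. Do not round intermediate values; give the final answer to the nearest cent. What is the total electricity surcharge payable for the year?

1 Jan – 7 Jan 2020: 228,215 kWh at £0.05/kWh → £11,410.75
8 Jan – 6 Apr 2020: 51,858 kWh at £0.07/kWh → £3,630.06
7 Apr – 31 Dec 2020: 57,615 kWh at £0.02/kWh → £1,152.30

£16,193.11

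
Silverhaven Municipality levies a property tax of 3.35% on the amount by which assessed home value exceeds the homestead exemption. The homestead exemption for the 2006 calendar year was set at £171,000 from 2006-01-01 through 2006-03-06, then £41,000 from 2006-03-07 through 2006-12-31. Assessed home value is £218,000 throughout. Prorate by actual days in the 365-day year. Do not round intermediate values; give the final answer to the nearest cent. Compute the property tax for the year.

£5,153.95

2006-01-01 to 2006-03-06: 65 days, exemption £171,000 → (£218,000 − £171,000) × 3.35% × 65/365 = £280.3904
2006-03-07 to 2006-12-31: 300 days, exemption £41,000 → (£218,000 − £41,000) × 3.35% × 300/365 = £4,873.5616
Total = £5,153.9521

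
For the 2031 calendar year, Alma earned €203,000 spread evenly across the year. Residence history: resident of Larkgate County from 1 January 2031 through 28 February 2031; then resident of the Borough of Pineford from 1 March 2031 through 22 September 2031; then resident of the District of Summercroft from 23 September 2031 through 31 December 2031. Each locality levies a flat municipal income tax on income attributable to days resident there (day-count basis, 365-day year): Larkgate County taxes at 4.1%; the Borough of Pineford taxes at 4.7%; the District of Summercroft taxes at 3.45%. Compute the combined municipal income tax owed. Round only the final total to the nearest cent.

€8,648.91

Larkgate County, 1 January – 28 February 2031: 59 days → €203,000 × 4.1% × 59/365 = €1,345.3616
The Borough of Pineford, 1 March – 22 September 2031: 206 days → €203,000 × 4.7% × 206/365 = €5,384.7836
The District of Summercroft, 23 September – 31 December 2031: 100 days → €203,000 × 3.45% × 100/365 = €1,918.7671
Total = €8,648.9123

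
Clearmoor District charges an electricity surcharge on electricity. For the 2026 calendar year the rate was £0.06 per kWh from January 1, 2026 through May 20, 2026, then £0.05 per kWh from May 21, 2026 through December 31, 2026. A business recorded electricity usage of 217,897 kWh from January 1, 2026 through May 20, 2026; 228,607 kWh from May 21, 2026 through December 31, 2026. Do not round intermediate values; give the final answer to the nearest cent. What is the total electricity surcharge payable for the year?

January 1 – May 20, 2026: 217,897 kWh at £0.06/kWh → £13,073.82
May 21 – December 31, 2026: 228,607 kWh at £0.05/kWh → £11,430.35

£24,504.17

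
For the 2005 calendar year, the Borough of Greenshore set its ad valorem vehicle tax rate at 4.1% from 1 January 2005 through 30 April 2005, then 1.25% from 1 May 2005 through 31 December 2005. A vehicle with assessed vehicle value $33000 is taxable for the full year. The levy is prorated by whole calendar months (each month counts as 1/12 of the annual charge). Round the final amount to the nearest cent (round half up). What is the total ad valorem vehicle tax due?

$726.00

1 January – 30 April 2005: 4 months at 4.1% → $33000 × 4.1% × 4/12 = $451.0000
1 May – 31 December 2005: 8 months at 1.25% → $33000 × 1.25% × 8/12 = $275.0000
Total = $726.0000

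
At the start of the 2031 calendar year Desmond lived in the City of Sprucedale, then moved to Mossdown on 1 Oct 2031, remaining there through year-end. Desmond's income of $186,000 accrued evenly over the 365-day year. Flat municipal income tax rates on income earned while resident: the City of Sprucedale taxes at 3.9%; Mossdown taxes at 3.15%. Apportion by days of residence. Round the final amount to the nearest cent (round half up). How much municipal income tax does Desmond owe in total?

The City of Sprucedale, 1 Jan – 30 Sep 2031: 273 days → $186,000 × 3.9% × 273/365 = $5,425.5945
Mossdown, 1 Oct – 31 Dec 2031: 92 days → $186,000 × 3.15% × 92/365 = $1,476.7890
Total = $6,902.3836

$6,902.38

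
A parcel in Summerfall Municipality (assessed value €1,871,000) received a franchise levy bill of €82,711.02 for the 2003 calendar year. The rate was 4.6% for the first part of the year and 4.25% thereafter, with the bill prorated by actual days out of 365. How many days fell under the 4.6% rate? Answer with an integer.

178 days

Let d = days at the first rate; then 365 − d days at the second rate.
€1,871,000 × [4.6%·d + 4.25%·(365−d)] / 365 = €82,711.02
Solving gives d = 178, so the new rate took effect on 28 June 2003.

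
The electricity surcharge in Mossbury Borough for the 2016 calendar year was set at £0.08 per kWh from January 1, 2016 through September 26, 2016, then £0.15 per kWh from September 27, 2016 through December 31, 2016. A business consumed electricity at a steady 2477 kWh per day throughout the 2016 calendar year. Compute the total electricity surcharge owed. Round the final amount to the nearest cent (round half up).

January 1 – September 26, 2016: 270 days × 2477 kWh/day = 668,790 kWh at £0.08/kWh → £53503.20
September 27 – December 31, 2016: 96 days × 2477 kWh/day = 237,792 kWh at £0.15/kWh → £35668.80

£89172.00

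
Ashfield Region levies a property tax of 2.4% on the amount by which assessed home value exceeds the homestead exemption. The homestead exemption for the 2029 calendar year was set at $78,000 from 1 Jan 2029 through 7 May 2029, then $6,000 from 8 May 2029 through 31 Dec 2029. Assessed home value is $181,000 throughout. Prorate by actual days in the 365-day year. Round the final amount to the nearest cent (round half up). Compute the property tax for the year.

$3,598.75

1 Jan – 7 May 2029: 127 days, exemption $78,000 → ($181,000 − $78,000) × 2.4% × 127/365 = $860.1205
8 May – 31 Dec 2029: 238 days, exemption $6,000 → ($181,000 − $6,000) × 2.4% × 238/365 = $2,738.6301
Total = $3,598.7507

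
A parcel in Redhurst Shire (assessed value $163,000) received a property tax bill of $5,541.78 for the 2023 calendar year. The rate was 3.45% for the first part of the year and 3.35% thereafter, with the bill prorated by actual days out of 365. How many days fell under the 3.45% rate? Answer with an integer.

182 days

Let d = days at the first rate; then 365 − d days at the second rate.
$163,000 × [3.45%·d + 3.35%·(365−d)] / 365 = $5,541.78
Solving gives d = 182, so the new rate took effect on July 2, 2023.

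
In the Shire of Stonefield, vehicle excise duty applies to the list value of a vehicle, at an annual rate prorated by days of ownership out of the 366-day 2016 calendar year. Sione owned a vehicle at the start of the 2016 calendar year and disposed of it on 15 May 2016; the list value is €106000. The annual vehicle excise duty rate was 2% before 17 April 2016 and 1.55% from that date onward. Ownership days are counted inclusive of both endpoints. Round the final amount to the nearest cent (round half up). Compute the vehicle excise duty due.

€749.96

1 January – 16 April 2016: 107 days at 2% → €106000 × 2% × 107/366 = €619.7814
17 April – 15 May 2016: 29 days at 1.55% → €106000 × 1.55% × 29/366 = €130.1831
Total = €749.9645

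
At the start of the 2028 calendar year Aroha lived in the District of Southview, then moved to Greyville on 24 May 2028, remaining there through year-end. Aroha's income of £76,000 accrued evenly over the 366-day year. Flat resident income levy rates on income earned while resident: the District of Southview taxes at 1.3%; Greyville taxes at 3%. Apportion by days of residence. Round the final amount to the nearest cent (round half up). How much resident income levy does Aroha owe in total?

The District of Southview, 1 Jan – 23 May 2028: 144 days → £76,000 × 1.3% × 144/366 = £388.7213
Greyville, 24 May – 31 Dec 2028: 222 days → £76,000 × 3% × 222/366 = £1,382.9508
Total = £1,771.6721

£1,771.67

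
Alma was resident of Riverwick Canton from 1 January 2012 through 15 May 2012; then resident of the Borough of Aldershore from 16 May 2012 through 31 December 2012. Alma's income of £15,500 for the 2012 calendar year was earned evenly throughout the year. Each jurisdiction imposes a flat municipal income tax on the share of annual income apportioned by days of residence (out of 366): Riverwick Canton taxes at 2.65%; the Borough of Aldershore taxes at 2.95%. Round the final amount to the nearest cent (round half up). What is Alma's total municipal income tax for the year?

£439.97

Riverwick Canton, 1 January – 15 May 2012: 136 days → £15,500 × 2.65% × 136/366 = £152.6284
The Borough of Aldershore, 16 May – 31 December 2012: 230 days → £15,500 × 2.95% × 230/366 = £287.3429
Total = £439.9713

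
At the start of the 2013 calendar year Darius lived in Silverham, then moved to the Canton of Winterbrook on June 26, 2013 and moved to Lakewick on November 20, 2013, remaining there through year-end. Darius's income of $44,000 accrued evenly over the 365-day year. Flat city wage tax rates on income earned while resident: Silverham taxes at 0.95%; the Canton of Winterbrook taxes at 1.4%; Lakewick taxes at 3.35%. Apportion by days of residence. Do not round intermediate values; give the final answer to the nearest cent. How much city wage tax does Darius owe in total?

$619.25

Silverham, January 1 – June 25, 2013: 176 days → $44,000 × 0.95% × 176/365 = $201.5562
The Canton of Winterbrook, June 26 – November 19, 2013: 147 days → $44,000 × 1.4% × 147/365 = $248.0877
Lakewick, November 20 – December 31, 2013: 42 days → $44,000 × 3.35% × 42/365 = $169.6110
Total = $619.2548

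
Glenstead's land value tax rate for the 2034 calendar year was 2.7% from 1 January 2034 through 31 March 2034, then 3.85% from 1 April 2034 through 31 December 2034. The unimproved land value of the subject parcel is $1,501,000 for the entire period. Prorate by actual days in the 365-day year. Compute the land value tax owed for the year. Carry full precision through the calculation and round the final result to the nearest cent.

1 January – 31 March 2034: 90 days at 2.7% → $1,501,000 × 2.7% × 90/365 = $9,992.9589
1 April – 31 December 2034: 275 days at 3.85% → $1,501,000 × 3.85% × 275/365 = $43,539.2808
Total = $53,532.2397

$53,532.24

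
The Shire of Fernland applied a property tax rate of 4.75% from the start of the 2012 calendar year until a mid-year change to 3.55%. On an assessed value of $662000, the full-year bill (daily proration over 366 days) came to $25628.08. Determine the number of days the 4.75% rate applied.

Let d = days at the first rate; then 366 − d days at the second rate.
$662000 × [4.75%·d + 3.55%·(366−d)] / 366 = $25628.08
Solving gives d = 98, so the new rate took effect on 8 April 2012.

98 days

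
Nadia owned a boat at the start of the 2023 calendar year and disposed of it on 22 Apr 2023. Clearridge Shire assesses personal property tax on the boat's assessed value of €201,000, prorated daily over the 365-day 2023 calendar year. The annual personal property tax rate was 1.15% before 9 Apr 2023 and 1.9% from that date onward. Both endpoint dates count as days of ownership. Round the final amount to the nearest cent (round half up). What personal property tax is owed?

€767.10

1 Jan – 8 Apr 2023: 98 days at 1.15% → €201,000 × 1.15% × 98/365 = €620.6219
9 Apr – 22 Apr 2023: 14 days at 1.9% → €201,000 × 1.9% × 14/365 = €146.4822
Total = €767.1041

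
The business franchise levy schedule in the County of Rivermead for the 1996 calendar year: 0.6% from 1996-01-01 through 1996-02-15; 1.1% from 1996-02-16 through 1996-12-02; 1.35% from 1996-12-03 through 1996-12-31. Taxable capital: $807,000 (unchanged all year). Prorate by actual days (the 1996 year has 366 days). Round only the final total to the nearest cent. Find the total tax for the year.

1996-01-01 to 1996-02-15: 46 days at 0.6% → $807,000 × 0.6% × 46/366 = $608.5574
1996-02-16 to 1996-12-02: 291 days at 1.1% → $807,000 × 1.1% × 291/366 = $7,057.9426
1996-12-03 to 1996-12-31: 29 days at 1.35% → $807,000 × 1.35% × 29/366 = $863.2254
Total = $8,529.7254

$8,529.73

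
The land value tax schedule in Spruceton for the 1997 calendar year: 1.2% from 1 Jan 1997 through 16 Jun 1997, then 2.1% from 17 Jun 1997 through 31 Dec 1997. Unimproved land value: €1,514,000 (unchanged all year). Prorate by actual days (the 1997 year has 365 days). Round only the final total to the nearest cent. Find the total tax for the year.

1 Jan – 16 Jun 1997: 167 days at 1.2% → €1,514,000 × 1.2% × 167/365 = €8,312.4822
17 Jun – 31 Dec 1997: 198 days at 2.1% → €1,514,000 × 2.1% × 198/365 = €17,247.1562
Total = €25,559.6384

€25,559.64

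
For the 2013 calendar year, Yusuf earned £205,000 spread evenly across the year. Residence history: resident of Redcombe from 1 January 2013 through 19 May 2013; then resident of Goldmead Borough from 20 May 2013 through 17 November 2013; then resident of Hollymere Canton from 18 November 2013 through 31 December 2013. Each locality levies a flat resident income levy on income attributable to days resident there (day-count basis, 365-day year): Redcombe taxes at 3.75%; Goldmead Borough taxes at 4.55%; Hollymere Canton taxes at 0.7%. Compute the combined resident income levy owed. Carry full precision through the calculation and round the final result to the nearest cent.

£7,751.53

Redcombe, 1 January – 19 May 2013: 139 days → £205,000 × 3.75% × 139/365 = £2,927.5685
Goldmead Borough, 20 May – 17 November 2013: 182 days → £205,000 × 4.55% × 182/365 = £4,650.9726
Hollymere Canton, 18 November – 31 December 2013: 44 days → £205,000 × 0.7% × 44/365 = £172.9863
Total = £7,751.5274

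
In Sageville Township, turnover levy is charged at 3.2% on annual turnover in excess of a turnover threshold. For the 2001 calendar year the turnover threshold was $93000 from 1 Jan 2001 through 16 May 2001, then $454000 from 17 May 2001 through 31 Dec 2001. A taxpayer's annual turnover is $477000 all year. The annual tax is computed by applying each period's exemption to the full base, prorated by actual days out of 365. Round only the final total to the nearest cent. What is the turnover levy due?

1 Jan – 16 May 2001: 136 days, exemption $93000 → ($477000 − $93000) × 3.2% × 136/365 = $4578.5425
17 May – 31 Dec 2001: 229 days, exemption $454000 → ($477000 − $454000) × 3.2% × 229/365 = $461.7644
Total = $5040.3068

$5040.31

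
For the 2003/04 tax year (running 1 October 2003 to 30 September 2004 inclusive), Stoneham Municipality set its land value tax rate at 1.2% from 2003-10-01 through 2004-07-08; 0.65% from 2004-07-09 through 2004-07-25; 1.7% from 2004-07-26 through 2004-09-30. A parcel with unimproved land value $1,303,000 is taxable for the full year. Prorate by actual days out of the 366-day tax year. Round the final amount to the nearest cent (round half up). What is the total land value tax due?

2003-10-01 to 2004-07-08: 282 days at 1.2% → $1,303,000 × 1.2% × 282/366 = $12,047.4098
2004-07-09 to 2004-07-25: 17 days at 0.65% → $1,303,000 × 0.65% × 17/366 = $393.3921
2004-07-26 to 2004-09-30: 67 days at 1.7% → $1,303,000 × 1.7% × 67/366 = $4,054.9645
Total = $16,495.7664

$16,495.77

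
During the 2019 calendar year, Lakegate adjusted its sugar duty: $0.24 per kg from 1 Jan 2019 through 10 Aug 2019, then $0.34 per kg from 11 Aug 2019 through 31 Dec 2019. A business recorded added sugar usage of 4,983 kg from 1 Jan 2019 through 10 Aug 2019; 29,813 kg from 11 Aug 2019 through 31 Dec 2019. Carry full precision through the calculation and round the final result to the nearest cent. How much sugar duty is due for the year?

$11332.34

1 Jan – 10 Aug 2019: 4,983 kg at $0.24/kg → $1195.92
11 Aug – 31 Dec 2019: 29,813 kg at $0.34/kg → $10136.42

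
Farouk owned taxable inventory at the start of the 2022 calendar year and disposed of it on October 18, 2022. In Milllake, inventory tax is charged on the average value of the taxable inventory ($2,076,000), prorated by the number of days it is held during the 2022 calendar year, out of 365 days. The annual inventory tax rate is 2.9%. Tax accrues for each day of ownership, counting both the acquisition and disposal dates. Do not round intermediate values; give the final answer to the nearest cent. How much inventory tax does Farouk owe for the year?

$47,998.26

Days held (January 1 – October 18, 2022): 291 out of 365
Tax = $2,076,000 × 2.9% × 291/365 = $47,998.2575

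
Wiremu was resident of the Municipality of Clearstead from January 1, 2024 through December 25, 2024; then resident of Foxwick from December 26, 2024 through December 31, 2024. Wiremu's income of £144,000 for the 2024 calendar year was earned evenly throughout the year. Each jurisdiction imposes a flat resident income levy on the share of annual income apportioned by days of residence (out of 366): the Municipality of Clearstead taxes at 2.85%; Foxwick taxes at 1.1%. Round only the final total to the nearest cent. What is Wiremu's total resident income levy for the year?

£4,062.69

The Municipality of Clearstead, January 1 – December 25, 2024: 360 days → £144,000 × 2.85% × 360/366 = £4,036.7213
Foxwick, December 26 – December 31, 2024: 6 days → £144,000 × 1.1% × 6/366 = £25.9672
Total = £4,062.6885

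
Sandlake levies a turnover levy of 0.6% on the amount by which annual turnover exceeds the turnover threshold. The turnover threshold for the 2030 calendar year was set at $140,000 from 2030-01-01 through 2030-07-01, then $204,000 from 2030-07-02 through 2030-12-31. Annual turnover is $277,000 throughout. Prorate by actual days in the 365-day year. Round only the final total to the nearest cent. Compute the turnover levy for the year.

2030-01-01 to 2030-07-01: 182 days, exemption $140,000 → ($277,000 − $140,000) × 0.6% × 182/365 = $409.8740
2030-07-02 to 2030-12-31: 183 days, exemption $204,000 → ($277,000 − $204,000) × 0.6% × 183/365 = $219.6000
Total = $629.4740

$629.47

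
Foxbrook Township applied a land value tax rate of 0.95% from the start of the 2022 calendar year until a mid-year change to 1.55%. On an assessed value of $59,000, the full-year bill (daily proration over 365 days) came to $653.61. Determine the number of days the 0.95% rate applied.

269 days

Let d = days at the first rate; then 365 − d days at the second rate.
$59,000 × [0.95%·d + 1.55%·(365−d)] / 365 = $653.61
Solving gives d = 269, so the new rate took effect on 27 September 2022.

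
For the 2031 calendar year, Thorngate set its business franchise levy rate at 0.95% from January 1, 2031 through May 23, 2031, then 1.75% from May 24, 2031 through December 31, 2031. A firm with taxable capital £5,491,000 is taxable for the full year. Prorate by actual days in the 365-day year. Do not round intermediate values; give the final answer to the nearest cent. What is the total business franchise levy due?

January 1 – May 23, 2031: 143 days at 0.95% → £5,491,000 × 0.95% × 143/365 = £20,437.0507
May 24 – December 31, 2031: 222 days at 1.75% → £5,491,000 × 1.75% × 222/365 = £58,445.3014
Total = £78,882.3521

£78,882.35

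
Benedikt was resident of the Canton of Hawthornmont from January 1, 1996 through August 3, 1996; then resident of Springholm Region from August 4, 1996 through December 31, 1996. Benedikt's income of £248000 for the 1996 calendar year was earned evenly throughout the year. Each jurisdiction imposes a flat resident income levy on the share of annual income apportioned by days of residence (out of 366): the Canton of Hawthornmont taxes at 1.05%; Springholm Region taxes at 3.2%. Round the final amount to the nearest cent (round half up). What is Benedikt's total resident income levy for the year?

£4789.25

The Canton of Hawthornmont, January 1 – August 3, 1996: 216 days → £248000 × 1.05% × 216/366 = £1536.7869
Springholm Region, August 4 – December 31, 1996: 150 days → £248000 × 3.2% × 150/366 = £3252.4590
Total = £4789.2459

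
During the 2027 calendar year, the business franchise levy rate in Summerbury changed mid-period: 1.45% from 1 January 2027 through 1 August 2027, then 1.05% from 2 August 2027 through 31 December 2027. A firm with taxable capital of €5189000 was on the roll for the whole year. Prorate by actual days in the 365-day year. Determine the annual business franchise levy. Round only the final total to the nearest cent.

1 January – 1 August 2027: 213 days at 1.45% → €5189000 × 1.45% × 213/365 = €43907.4699
2 August – 31 December 2027: 152 days at 1.05% → €5189000 × 1.05% × 152/365 = €22689.4356
Total = €66596.9055

€66596.91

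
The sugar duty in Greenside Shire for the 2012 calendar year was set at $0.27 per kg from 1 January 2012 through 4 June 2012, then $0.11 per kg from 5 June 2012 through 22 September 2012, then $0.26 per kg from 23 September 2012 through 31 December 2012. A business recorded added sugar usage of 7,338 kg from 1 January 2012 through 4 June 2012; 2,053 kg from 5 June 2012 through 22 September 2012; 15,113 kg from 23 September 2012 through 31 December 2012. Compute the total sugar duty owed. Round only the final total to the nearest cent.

$6136.47

1 January – 4 June 2012: 7,338 kg at $0.27/kg → $1981.26
5 June – 22 September 2012: 2,053 kg at $0.11/kg → $225.83
23 September – 31 December 2012: 15,113 kg at $0.26/kg → $3929.38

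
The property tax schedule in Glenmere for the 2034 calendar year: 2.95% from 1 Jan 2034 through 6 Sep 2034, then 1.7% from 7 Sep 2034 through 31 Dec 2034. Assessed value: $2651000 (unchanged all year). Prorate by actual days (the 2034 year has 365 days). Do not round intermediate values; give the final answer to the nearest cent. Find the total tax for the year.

1 Jan – 6 Sep 2034: 249 days at 2.95% → $2651000 × 2.95% × 249/365 = $53350.4671
7 Sep – 31 Dec 2034: 116 days at 1.7% → $2651000 × 1.7% × 116/365 = $14322.6630
Total = $67673.1301

$67673.13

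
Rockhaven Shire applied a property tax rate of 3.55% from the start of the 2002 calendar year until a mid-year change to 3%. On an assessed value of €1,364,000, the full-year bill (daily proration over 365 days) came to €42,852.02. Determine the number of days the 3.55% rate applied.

94 days

Let d = days at the first rate; then 365 − d days at the second rate.
€1,364,000 × [3.55%·d + 3%·(365−d)] / 365 = €42,852.02
Solving gives d = 94, so the new rate took effect on April 5, 2002.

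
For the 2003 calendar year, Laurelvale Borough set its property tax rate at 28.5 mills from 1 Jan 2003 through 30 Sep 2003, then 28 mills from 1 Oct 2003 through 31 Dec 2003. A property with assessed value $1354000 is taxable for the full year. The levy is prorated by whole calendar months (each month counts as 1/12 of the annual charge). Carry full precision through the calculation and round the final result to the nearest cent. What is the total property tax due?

1 Jan – 30 Sep 2003: 9 months at 28.5 mills → $1354000 × 2.85% × 9/12 = $28941.7500
1 Oct – 31 Dec 2003: 3 months at 28 mills → $1354000 × 2.8% × 3/12 = $9478.0000
Total = $38419.7500

$38419.75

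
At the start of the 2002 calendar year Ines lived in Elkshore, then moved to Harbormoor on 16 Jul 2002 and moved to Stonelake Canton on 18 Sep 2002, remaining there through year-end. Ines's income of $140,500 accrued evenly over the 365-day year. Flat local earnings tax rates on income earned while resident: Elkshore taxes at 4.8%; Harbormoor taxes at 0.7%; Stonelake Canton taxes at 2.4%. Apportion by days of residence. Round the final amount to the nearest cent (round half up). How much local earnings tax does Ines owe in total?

Elkshore, 1 Jan – 15 Jul 2002: 196 days → $140,500 × 4.8% × 196/365 = $3,621.4356
Harbormoor, 16 Jul – 17 Sep 2002: 64 days → $140,500 × 0.7% × 64/365 = $172.4493
Stonelake Canton, 18 Sep – 31 Dec 2002: 105 days → $140,500 × 2.4% × 105/365 = $970.0274
Total = $4,763.9123

$4,763.91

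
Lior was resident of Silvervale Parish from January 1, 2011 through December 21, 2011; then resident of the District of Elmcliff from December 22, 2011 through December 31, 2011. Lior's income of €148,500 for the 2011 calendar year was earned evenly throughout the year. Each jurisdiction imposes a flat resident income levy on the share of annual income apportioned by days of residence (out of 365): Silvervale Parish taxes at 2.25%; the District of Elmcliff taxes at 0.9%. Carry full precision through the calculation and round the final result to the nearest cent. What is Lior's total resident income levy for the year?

€3,286.33

Silvervale Parish, January 1 – December 21, 2011: 355 days → €148,500 × 2.25% × 355/365 = €3,249.7089
The District of Elmcliff, December 22 – December 31, 2011: 10 days → €148,500 × 0.9% × 10/365 = €36.6164
Total = €3,286.3253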